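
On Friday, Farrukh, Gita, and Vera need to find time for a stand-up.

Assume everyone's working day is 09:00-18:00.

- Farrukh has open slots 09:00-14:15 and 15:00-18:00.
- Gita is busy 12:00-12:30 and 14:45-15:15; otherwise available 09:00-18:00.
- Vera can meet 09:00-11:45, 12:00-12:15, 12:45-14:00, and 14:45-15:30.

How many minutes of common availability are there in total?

255 minutes

Gita free within 09:00–18:00: 09:00–12:00, 12:30–14:45, 15:15–18:00.
Farrukh ∩ Gita: 09:00–12:00, 12:30–14:15, 15:15–18:00.
Farrukh ∩ Gita ∩ Vera: 09:00–11:45, 12:45–14:00, 15:15–15:30.
Total common minutes: 165 + 75 + 15 = 255.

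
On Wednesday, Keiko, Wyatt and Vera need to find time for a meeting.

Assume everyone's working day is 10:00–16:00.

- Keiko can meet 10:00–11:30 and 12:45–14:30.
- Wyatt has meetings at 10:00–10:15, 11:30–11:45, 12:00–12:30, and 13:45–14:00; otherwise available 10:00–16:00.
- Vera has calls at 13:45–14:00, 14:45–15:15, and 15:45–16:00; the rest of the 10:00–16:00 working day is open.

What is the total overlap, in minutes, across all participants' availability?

Wyatt free within 10:00–16:00: 10:15–11:30, 11:45–12:00, 12:30–13:45, 14:00–16:00.
Vera free within 10:00–16:00: 10:00–13:45, 14:00–14:45, 15:15–15:45.
Keiko ∩ Wyatt: 10:15–11:30, 12:45–13:45, 14:00–14:30.
Keiko ∩ Wyatt ∩ Vera: 10:15–11:30, 12:45–13:45, 14:00–14:30.
Total common minutes: 75 + 60 + 30 = 165.

165 minutes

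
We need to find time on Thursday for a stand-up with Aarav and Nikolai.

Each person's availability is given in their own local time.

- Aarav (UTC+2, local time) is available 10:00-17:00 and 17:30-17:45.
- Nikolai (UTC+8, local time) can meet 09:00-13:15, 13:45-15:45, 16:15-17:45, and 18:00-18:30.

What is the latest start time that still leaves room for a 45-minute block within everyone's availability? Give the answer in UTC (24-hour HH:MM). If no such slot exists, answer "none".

Aarav → UTC: 08:00–15:00, 15:30–15:45.
Nikolai → UTC: 01:00–05:15, 05:45–07:45, 08:15–09:45, 10:00–10:30.
Aarav ∩ Nikolai: 08:15–09:45, 10:00–10:30.
Windows ≥ 45 min: 08:15–09:45.
Latest start in the last window 08:15–09:45 is 09:45 − 45 min = 09:00.

09:00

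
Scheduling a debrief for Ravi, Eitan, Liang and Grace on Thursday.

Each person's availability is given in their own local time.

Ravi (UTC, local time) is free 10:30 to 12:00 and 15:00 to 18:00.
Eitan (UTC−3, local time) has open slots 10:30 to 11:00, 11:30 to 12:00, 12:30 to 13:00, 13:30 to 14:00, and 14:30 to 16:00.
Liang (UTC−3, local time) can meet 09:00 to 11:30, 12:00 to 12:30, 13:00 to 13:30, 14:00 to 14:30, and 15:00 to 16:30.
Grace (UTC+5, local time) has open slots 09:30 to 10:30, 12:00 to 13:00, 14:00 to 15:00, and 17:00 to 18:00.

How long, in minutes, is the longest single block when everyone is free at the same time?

Ravi → UTC: 10:30–12:00, 15:00–18:00.
Eitan → UTC: 13:30–14:00, 14:30–15:00, 15:30–16:00, 16:30–17:00, 17:30–19:00.
Liang → UTC: 12:00–14:30, 15:00–15:30, 16:00–16:30, 17:00–17:30, 18:00–19:30.
Grace → UTC: 04:30–05:30, 07:00–08:00, 09:00–10:00, 12:00–13:00.
Ravi ∩ Eitan: 15:30–16:00, 16:30–17:00, 17:30–18:00.
Ravi ∩ Eitan ∩ Liang: (none).
Ravi ∩ Eitan ∩ Liang ∩ Grace: (none).
No common window.

0 minutes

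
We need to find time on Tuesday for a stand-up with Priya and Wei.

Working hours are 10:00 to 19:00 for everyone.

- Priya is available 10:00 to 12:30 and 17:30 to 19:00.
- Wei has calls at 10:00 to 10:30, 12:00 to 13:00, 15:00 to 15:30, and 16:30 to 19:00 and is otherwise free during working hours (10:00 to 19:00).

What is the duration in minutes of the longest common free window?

Wei free within 10:00–19:00: 10:30–12:00, 13:00–15:00, 15:30–16:30.
Priya ∩ Wei: 10:30–12:00.
Single common window of 90 minutes.

90 minutes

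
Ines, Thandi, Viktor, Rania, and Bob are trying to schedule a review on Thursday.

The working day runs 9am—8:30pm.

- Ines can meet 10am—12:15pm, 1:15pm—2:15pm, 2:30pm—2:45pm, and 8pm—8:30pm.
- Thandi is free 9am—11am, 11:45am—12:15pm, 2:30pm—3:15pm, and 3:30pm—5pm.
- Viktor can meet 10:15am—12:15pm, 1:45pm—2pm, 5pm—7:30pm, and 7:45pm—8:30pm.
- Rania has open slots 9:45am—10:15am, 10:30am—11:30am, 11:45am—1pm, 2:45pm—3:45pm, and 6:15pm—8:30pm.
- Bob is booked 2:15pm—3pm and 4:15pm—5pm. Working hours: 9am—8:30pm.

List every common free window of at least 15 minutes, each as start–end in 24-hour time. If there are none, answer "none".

10:30–11:00, 11:45–12:15

Bob free within 09:00–20:30: 09:00–14:15, 15:00–16:15, 17:00–20:30.
Ines ∩ Thandi: 10:00–11:00, 11:45–12:15, 14:30–14:45.
Ines ∩ Thandi ∩ Viktor: 10:15–11:00, 11:45–12:15.
Ines ∩ Thandi ∩ Viktor ∩ Rania: 10:30–11:00, 11:45–12:15.
Ines ∩ Thandi ∩ Viktor ∩ Rania ∩ Bob: 10:30–11:00, 11:45–12:15.
Windows ≥ 15 min: 10:30–11:00, 11:45–12:15.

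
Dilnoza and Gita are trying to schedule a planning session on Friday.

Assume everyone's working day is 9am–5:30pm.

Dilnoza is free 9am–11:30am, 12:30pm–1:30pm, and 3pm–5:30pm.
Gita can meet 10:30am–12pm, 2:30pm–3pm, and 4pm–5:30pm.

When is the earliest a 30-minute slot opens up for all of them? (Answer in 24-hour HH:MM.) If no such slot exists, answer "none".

10:30

Dilnoza ∩ Gita: 10:30–11:30, 16:00–17:30.
Windows ≥ 30 min: 10:30–11:30, 16:00–17:30.
Earliest such window starts at 10:30.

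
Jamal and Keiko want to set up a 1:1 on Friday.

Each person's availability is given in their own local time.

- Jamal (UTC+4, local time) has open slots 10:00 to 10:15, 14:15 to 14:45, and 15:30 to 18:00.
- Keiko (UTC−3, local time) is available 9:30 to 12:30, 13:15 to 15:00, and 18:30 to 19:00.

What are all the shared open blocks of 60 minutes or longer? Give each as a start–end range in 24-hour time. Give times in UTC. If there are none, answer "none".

Jamal → UTC: 06:00–06:15, 10:15–10:45, 11:30–14:00.
Keiko → UTC: 12:30–15:30, 16:15–18:00, 21:30–22:00.
Jamal ∩ Keiko: 12:30–14:00.
Windows ≥ 60 min: 12:30–14:00.

12:30–14:00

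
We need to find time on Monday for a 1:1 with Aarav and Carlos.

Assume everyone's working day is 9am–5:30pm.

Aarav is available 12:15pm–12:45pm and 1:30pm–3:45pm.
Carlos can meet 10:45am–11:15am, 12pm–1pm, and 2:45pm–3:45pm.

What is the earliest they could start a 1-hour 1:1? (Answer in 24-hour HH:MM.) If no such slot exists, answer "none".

Aarav ∩ Carlos: 12:15–12:45, 14:45–15:45.
Windows ≥ 60 min: 14:45–15:45.
Earliest such window starts at 14:45.

14:45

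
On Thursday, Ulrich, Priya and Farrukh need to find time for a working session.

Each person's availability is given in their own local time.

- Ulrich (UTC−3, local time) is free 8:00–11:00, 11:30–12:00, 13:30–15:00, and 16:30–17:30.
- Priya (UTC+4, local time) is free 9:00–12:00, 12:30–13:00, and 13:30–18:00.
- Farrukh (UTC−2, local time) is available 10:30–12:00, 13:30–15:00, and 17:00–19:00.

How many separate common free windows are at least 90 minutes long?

1

Ulrich → UTC: 11:00–14:00, 14:30–15:00, 16:30–18:00, 19:30–20:30.
Priya → UTC: 05:00–08:00, 08:30–09:00, 09:30–14:00.
Farrukh → UTC: 12:30–14:00, 15:30–17:00, 19:00–21:00.
Ulrich ∩ Priya: 11:00–14:00.
Ulrich ∩ Priya ∩ Farrukh: 12:30–14:00.
Windows ≥ 90 min: 12:30–14:00.
That's 1 window.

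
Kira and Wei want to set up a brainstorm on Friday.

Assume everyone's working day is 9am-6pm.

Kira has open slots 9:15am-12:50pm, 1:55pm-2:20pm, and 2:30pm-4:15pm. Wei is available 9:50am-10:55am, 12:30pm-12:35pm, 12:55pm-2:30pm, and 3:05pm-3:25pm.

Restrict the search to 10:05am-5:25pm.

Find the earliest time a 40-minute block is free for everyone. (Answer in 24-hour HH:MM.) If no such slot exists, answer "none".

Kira ∩ Wei: 09:50–10:55, 12:30–12:35, 13:55–14:20, 15:05–15:25.
Restricted to 10:05–17:25: 10:05–10:55, 12:30–12:35, 13:55–14:20, 15:05–15:25.
Windows ≥ 40 min: 10:05–10:55.
Earliest such window starts at 10:05.

10:05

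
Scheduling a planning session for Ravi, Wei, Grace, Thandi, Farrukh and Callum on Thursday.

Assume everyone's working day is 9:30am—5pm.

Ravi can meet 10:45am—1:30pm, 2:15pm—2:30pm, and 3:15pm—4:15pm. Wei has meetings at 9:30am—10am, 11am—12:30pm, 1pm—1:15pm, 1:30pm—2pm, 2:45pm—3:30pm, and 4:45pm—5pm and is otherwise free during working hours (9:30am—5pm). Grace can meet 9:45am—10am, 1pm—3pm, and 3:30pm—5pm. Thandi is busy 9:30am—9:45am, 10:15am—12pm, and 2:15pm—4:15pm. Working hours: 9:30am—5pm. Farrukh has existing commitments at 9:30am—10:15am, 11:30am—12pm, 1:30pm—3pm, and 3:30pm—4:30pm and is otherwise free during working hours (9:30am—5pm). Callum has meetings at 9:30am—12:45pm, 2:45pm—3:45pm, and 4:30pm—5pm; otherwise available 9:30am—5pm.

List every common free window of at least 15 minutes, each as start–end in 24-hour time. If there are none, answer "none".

13:15–13:30

Wei free within 09:30–17:00: 10:00–11:00, 12:30–13:00, 13:15–13:30, 14:00–14:45, 15:30–16:45.
Thandi free within 09:30–17:00: 09:45–10:15, 12:00–14:15, 16:15–17:00.
Farrukh free within 09:30–17:00: 10:15–11:30, 12:00–13:30, 15:00–15:30, 16:30–17:00.
Callum free within 09:30–17:00: 12:45–14:45, 15:45–16:30.
Ravi ∩ Wei: 10:45–11:00, 12:30–13:00, 13:15–13:30, 14:15–14:30, 15:30–16:15.
Ravi ∩ Wei ∩ Grace: 13:15–13:30, 14:15–14:30, 15:30–16:15.
Ravi ∩ Wei ∩ Grace ∩ Thandi: 13:15–13:30.
Ravi ∩ Wei ∩ Grace ∩ Thandi ∩ Farrukh: 13:15–13:30.
Ravi ∩ Wei ∩ Grace ∩ Thandi ∩ Farrukh ∩ Callum: 13:15–13:30.
Windows ≥ 15 min: 13:15–13:30.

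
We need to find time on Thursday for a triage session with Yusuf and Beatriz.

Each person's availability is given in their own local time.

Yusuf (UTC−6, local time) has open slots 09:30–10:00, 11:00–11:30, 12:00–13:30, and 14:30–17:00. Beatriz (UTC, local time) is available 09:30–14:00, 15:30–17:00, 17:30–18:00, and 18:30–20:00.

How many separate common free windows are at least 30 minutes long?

Yusuf → UTC: 15:30–16:00, 17:00–17:30, 18:00–19:30, 20:30–23:00.
Beatriz → UTC: 09:30–14:00, 15:30–17:00, 17:30–18:00, 18:30–20:00.
Yusuf ∩ Beatriz: 15:30–16:00, 18:30–19:30.
Windows ≥ 30 min: 15:30–16:00, 18:30–19:30.
That's 2 windows.

2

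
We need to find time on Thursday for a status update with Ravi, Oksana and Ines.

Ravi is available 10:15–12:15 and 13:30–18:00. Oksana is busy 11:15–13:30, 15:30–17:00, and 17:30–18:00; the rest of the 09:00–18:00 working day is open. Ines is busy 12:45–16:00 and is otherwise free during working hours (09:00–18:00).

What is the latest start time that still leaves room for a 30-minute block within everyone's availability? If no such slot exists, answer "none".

Oksana free within 09:00–18:00: 09:00–11:15, 13:30–15:30, 17:00–17:30.
Ines free within 09:00–18:00: 09:00–12:45, 16:00–18:00.
Ravi ∩ Oksana: 10:15–11:15, 13:30–15:30, 17:00–17:30.
Ravi ∩ Oksana ∩ Ines: 10:15–11:15, 17:00–17:30.
Windows ≥ 30 min: 10:15–11:15, 17:00–17:30.
Latest start in the last window 17:00–17:30 is 17:30 − 30 min = 17:00.

17:00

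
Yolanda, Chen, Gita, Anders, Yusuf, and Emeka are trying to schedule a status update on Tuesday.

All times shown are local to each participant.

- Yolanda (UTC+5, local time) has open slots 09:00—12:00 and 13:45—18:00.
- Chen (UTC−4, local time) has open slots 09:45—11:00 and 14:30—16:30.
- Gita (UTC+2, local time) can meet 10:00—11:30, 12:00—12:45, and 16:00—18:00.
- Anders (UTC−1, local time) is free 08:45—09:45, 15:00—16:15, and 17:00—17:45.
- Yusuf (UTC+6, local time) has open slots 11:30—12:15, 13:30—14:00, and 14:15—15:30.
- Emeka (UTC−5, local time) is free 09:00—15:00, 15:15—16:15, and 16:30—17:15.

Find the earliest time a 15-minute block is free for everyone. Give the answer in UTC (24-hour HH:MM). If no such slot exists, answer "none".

none

Yolanda → UTC: 04:00–07:00, 08:45–13:00.
Chen → UTC: 13:45–15:00, 18:30–20:30.
Gita → UTC: 08:00–09:30, 10:00–10:45, 14:00–16:00.
Anders → UTC: 09:45–10:45, 16:00–17:15, 18:00–18:45.
Yusuf → UTC: 05:30–06:15, 07:30–08:00, 08:15–09:30.
Emeka → UTC: 14:00–20:00, 20:15–21:15, 21:30–22:15.
Yolanda ∩ Chen: (none).
Yolanda ∩ Chen ∩ Gita: (none).
Yolanda ∩ Chen ∩ Gita ∩ Anders: (none).
Yolanda ∩ Chen ∩ Gita ∩ Anders ∩ Yusuf: (none).
Yolanda ∩ Chen ∩ Gita ∩ Anders ∩ Yusuf ∩ Emeka: (none).
Windows ≥ 15 min: (none).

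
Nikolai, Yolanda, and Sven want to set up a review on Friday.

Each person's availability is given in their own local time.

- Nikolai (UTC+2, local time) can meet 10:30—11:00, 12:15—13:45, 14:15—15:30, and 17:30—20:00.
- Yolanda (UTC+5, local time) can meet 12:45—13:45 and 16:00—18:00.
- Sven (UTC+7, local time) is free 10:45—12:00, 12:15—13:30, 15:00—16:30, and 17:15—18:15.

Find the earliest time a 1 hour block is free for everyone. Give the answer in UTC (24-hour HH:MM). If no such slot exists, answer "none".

none

Nikolai → UTC: 08:30–09:00, 10:15–11:45, 12:15–13:30, 15:30–18:00.
Yolanda → UTC: 07:45–08:45, 11:00–13:00.
Sven → UTC: 03:45–05:00, 05:15–06:30, 08:00–09:30, 10:15–11:15.
Nikolai ∩ Yolanda: 08:30–08:45, 11:00–11:45, 12:15–13:00.
Nikolai ∩ Yolanda ∩ Sven: 08:30–08:45, 11:00–11:15.
Windows ≥ 60 min: (none).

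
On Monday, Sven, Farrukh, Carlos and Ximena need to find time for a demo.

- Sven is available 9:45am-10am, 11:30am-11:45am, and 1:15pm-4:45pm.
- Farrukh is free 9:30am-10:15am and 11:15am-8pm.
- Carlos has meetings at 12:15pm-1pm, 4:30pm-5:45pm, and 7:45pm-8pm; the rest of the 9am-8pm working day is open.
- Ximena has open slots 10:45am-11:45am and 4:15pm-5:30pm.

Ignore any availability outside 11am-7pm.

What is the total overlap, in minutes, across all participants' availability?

30 minutes

Carlos free within 09:00–20:00: 09:00–12:15, 13:00–16:30, 17:45–19:45.
Sven ∩ Farrukh: 09:45–10:00, 11:30–11:45, 13:15–16:45.
Sven ∩ Farrukh ∩ Carlos: 09:45–10:00, 11:30–11:45, 13:15–16:30.
Sven ∩ Farrukh ∩ Carlos ∩ Ximena: 11:30–11:45, 16:15–16:30.
Restricted to 11:00–19:00: 11:30–11:45, 16:15–16:30.
Total common minutes: 15 + 15 = 30.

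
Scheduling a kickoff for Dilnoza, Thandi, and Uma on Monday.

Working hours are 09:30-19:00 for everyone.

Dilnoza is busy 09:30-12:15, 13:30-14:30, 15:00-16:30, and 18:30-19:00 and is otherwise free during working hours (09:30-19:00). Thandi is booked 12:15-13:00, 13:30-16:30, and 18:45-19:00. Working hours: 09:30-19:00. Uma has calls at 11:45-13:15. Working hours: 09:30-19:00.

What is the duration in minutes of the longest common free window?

120 minutes

Dilnoza free within 09:30–19:00: 12:15–13:30, 14:30–15:00, 16:30–18:30.
Thandi free within 09:30–19:00: 09:30–12:15, 13:00–13:30, 16:30–18:45.
Uma free within 09:30–19:00: 09:30–11:45, 13:15–19:00.
Dilnoza ∩ Thandi: 13:00–13:30, 16:30–18:30.
Dilnoza ∩ Thandi ∩ Uma: 13:15–13:30, 16:30–18:30.
Common window lengths: 15, 120 min; longest is 120.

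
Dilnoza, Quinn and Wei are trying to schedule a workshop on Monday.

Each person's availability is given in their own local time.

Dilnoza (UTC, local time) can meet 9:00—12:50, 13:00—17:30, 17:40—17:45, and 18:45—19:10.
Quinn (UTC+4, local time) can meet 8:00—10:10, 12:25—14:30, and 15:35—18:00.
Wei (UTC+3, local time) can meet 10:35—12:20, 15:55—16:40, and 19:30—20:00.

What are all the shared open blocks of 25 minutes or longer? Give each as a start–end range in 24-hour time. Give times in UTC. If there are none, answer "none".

Dilnoza → UTC: 09:00–12:50, 13:00–17:30, 17:40–17:45, 18:45–19:10.
Quinn → UTC: 04:00–06:10, 08:25–10:30, 11:35–14:00.
Wei → UTC: 07:35–09:20, 12:55–13:40, 16:30–17:00.
Dilnoza ∩ Quinn: 09:00–10:30, 11:35–12:50, 13:00–14:00.
Dilnoza ∩ Quinn ∩ Wei: 09:00–09:20, 13:00–13:40.
Windows ≥ 25 min: 13:00–13:40.

13:00–13:40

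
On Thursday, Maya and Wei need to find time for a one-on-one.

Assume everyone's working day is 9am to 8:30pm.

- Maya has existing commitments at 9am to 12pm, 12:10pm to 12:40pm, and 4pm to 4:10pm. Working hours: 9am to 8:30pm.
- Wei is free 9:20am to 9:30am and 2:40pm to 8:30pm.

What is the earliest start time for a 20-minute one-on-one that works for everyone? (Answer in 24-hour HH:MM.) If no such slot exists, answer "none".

14:40

Maya free within 09:00–20:30: 12:00–12:10, 12:40–16:00, 16:10–20:30.
Maya ∩ Wei: 14:40–16:00, 16:10–20:30.
Windows ≥ 20 min: 14:40–16:00, 16:10–20:30.
Earliest such window starts at 14:40.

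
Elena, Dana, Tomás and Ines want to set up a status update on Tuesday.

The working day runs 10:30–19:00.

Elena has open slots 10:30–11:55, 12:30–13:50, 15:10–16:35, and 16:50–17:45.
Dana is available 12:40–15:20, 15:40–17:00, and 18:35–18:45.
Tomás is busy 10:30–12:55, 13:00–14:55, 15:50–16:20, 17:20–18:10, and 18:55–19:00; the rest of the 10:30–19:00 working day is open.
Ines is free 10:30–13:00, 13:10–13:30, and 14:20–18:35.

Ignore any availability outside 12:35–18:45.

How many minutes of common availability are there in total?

50 minutes

Tomás free within 10:30–19:00: 12:55–13:00, 14:55–15:50, 16:20–17:20, 18:10–18:55.
Elena ∩ Dana: 12:40–13:50, 15:10–15:20, 15:40–16:35, 16:50–17:00.
Elena ∩ Dana ∩ Tomás: 12:55–13:00, 15:10–15:20, 15:40–15:50, 16:20–16:35, 16:50–17:00.
Elena ∩ Dana ∩ Tomás ∩ Ines: 12:55–13:00, 15:10–15:20, 15:40–15:50, 16:20–16:35, 16:50–17:00.
Restricted to 12:35–18:45: 12:55–13:00, 15:10–15:20, 15:40–15:50, 16:20–16:35, 16:50–17:00.
Total common minutes: 5 + 10 + 10 + 15 + 10 = 50.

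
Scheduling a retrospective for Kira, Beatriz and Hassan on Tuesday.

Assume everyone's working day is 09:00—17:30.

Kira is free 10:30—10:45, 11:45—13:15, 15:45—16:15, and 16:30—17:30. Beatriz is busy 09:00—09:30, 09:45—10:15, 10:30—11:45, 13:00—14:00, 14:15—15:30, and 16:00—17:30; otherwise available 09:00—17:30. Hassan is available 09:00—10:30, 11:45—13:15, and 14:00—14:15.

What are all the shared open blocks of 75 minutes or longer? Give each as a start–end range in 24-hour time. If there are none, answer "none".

Beatriz free within 09:00–17:30: 09:30–09:45, 10:15–10:30, 11:45–13:00, 14:00–14:15, 15:30–16:00.
Kira ∩ Beatriz: 11:45–13:00, 15:45–16:00.
Kira ∩ Beatriz ∩ Hassan: 11:45–13:00.
Windows ≥ 75 min: 11:45–13:00.

11:45–13:00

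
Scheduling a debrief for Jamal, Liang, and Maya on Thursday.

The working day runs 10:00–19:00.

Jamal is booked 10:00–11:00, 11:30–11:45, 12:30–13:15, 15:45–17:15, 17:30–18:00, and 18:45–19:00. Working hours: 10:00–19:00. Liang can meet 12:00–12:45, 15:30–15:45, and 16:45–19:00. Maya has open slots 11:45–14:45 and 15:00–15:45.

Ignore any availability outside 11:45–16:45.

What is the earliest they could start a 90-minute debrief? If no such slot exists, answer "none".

none

Jamal free within 10:00–19:00: 11:00–11:30, 11:45–12:30, 13:15–15:45, 17:15–17:30, 18:00–18:45.
Jamal ∩ Liang: 12:00–12:30, 15:30–15:45, 17:15–17:30, 18:00–18:45.
Jamal ∩ Liang ∩ Maya: 12:00–12:30, 15:30–15:45.
Restricted to 11:45–16:45: 12:00–12:30, 15:30–15:45.
Windows ≥ 90 min: (none).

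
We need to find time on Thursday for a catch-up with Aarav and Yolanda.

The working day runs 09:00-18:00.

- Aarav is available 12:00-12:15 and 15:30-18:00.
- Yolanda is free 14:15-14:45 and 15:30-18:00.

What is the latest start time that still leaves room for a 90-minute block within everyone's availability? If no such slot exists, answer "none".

Aarav ∩ Yolanda: 15:30–18:00.
Windows ≥ 90 min: 15:30–18:00.
Latest start in the last window 15:30–18:00 is 18:00 − 90 min = 16:30.

16:30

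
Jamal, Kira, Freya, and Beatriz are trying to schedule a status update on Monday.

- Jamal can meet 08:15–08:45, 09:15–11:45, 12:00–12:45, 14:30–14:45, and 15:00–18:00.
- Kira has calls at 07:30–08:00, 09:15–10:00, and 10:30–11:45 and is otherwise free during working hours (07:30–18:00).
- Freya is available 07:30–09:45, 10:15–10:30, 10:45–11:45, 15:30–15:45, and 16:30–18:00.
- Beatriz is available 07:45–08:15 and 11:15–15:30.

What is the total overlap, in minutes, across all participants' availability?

0 minutes

Kira free within 07:30–18:00: 08:00–09:15, 10:00–10:30, 11:45–18:00.
Jamal ∩ Kira: 08:15–08:45, 10:00–10:30, 12:00–12:45, 14:30–14:45, 15:00–18:00.
Jamal ∩ Kira ∩ Freya: 08:15–08:45, 10:15–10:30, 15:30–15:45, 16:30–18:00.
Jamal ∩ Kira ∩ Freya ∩ Beatriz: (none).
Total common minutes: 0.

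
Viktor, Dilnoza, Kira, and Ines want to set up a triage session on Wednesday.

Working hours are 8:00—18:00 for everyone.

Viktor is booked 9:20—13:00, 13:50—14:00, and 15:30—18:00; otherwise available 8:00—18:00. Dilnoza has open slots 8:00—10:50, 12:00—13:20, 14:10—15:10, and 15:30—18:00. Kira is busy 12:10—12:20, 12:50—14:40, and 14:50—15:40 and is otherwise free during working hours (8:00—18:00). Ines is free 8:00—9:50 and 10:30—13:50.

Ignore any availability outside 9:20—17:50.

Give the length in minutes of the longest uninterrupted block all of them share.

0 minutes

Viktor free within 08:00–18:00: 08:00–09:20, 13:00–13:50, 14:00–15:30.
Kira free within 08:00–18:00: 08:00–12:10, 12:20–12:50, 14:40–14:50, 15:40–18:00.
Viktor ∩ Dilnoza: 08:00–09:20, 13:00–13:20, 14:10–15:10.
Viktor ∩ Dilnoza ∩ Kira: 08:00–09:20, 14:40–14:50.
Viktor ∩ Dilnoza ∩ Kira ∩ Ines: 08:00–09:20.
Restricted to 09:20–17:50: (none).
No common window.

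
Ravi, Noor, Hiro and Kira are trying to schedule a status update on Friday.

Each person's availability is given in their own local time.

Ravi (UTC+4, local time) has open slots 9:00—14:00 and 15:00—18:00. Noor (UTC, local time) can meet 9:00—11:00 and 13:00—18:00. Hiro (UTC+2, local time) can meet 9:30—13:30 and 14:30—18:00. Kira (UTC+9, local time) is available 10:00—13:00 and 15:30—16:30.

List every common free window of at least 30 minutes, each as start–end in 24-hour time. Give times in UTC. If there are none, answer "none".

none

Ravi → UTC: 05:00–10:00, 11:00–14:00.
Noor → UTC: 09:00–11:00, 13:00–18:00.
Hiro → UTC: 07:30–11:30, 12:30–16:00.
Kira → UTC: 01:00–04:00, 06:30–07:30.
Ravi ∩ Noor: 09:00–10:00, 13:00–14:00.
Ravi ∩ Noor ∩ Hiro: 09:00–10:00, 13:00–14:00.
Ravi ∩ Noor ∩ Hiro ∩ Kira: (none).
Windows ≥ 30 min: (none).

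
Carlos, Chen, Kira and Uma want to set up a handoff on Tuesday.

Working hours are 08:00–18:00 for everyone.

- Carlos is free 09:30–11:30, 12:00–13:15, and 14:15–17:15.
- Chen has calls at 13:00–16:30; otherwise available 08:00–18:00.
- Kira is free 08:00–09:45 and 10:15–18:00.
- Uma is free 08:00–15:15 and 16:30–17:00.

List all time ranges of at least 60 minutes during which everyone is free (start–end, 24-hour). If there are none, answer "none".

Chen free within 08:00–18:00: 08:00–13:00, 16:30–18:00.
Carlos ∩ Chen: 09:30–11:30, 12:00–13:00, 16:30–17:15.
Carlos ∩ Chen ∩ Kira: 09:30–09:45, 10:15–11:30, 12:00–13:00, 16:30–17:15.
Carlos ∩ Chen ∩ Kira ∩ Uma: 09:30–09:45, 10:15–11:30, 12:00–13:00, 16:30–17:00.
Windows ≥ 60 min: 10:15–11:30, 12:00–13:00.

10:15–11:30, 12:00–13:00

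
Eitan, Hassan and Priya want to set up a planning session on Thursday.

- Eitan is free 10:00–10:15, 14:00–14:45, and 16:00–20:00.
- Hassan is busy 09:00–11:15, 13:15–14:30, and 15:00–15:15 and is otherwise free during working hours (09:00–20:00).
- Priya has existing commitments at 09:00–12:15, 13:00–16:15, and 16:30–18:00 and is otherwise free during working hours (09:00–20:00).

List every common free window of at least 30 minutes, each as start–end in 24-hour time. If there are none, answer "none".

Hassan free within 09:00–20:00: 11:15–13:15, 14:30–15:00, 15:15–20:00.
Priya free within 09:00–20:00: 12:15–13:00, 16:15–16:30, 18:00–20:00.
Eitan ∩ Hassan: 14:30–14:45, 16:00–20:00.
Eitan ∩ Hassan ∩ Priya: 16:15–16:30, 18:00–20:00.
Windows ≥ 30 min: 18:00–20:00.

18:00–20:00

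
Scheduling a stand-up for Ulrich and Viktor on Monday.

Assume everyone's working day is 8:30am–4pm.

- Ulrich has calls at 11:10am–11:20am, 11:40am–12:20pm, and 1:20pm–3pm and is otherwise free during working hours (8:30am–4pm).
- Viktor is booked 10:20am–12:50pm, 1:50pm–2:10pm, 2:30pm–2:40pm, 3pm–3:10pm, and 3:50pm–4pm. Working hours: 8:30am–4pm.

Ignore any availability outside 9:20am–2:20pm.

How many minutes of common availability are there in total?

Ulrich free within 08:30–16:00: 08:30–11:10, 11:20–11:40, 12:20–13:20, 15:00–16:00.
Viktor free within 08:30–16:00: 08:30–10:20, 12:50–13:50, 14:10–14:30, 14:40–15:00, 15:10–15:50.
Ulrich ∩ Viktor: 08:30–10:20, 12:50–13:20, 15:10–15:50.
Restricted to 09:20–14:20: 09:20–10:20, 12:50–13:20.
Total common minutes: 60 + 30 = 90.

90 minutes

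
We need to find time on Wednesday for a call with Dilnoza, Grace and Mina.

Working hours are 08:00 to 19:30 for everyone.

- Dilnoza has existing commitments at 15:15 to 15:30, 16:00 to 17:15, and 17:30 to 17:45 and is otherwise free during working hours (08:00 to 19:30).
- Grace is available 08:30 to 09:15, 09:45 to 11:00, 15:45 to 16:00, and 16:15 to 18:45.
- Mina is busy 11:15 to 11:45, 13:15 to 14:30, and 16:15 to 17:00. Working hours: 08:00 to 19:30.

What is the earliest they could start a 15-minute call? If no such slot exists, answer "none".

08:30

Dilnoza free within 08:00–19:30: 08:00–15:15, 15:30–16:00, 17:15–17:30, 17:45–19:30.
Mina free within 08:00–19:30: 08:00–11:15, 11:45–13:15, 14:30–16:15, 17:00–19:30.
Dilnoza ∩ Grace: 08:30–09:15, 09:45–11:00, 15:45–16:00, 17:15–17:30, 17:45–18:45.
Dilnoza ∩ Grace ∩ Mina: 08:30–09:15, 09:45–11:00, 15:45–16:00, 17:15–17:30, 17:45–18:45.
Windows ≥ 15 min: 08:30–09:15, 09:45–11:00, 15:45–16:00, 17:15–17:30, 17:45–18:45.
Earliest such window starts at 08:30.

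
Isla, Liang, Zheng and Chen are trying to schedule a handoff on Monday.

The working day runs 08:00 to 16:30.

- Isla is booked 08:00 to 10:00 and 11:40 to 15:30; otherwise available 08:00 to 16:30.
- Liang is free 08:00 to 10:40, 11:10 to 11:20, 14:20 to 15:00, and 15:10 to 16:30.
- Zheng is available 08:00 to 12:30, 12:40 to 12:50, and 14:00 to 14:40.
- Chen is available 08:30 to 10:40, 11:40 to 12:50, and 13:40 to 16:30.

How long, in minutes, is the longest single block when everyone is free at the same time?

40 minutes

Isla free within 08:00–16:30: 10:00–11:40, 15:30–16:30.
Isla ∩ Liang: 10:00–10:40, 11:10–11:20, 15:30–16:30.
Isla ∩ Liang ∩ Zheng: 10:00–10:40, 11:10–11:20.
Isla ∩ Liang ∩ Zheng ∩ Chen: 10:00–10:40.
Single common window of 40 minutes.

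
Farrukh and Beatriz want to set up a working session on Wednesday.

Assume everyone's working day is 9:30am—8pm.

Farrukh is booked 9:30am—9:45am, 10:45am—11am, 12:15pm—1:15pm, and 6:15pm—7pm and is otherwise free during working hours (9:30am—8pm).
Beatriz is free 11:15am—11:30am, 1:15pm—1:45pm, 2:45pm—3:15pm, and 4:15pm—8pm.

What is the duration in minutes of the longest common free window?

120 minutes

Farrukh free within 09:30–20:00: 09:45–10:45, 11:00–12:15, 13:15–18:15, 19:00–20:00.
Farrukh ∩ Beatriz: 11:15–11:30, 13:15–13:45, 14:45–15:15, 16:15–18:15, 19:00–20:00.
Common window lengths: 15, 30, 30, 120, 60 min; longest is 120.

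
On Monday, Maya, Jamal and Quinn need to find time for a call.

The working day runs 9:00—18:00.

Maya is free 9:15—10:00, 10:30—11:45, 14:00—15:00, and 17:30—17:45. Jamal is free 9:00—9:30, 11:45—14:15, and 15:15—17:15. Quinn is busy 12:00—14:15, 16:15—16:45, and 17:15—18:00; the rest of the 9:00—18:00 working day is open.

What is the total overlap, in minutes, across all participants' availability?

Quinn free within 09:00–18:00: 09:00–12:00, 14:15–16:15, 16:45–17:15.
Maya ∩ Jamal: 09:15–09:30, 14:00–14:15.
Maya ∩ Jamal ∩ Quinn: 09:15–09:30.
Total common minutes: 15.

15 minutes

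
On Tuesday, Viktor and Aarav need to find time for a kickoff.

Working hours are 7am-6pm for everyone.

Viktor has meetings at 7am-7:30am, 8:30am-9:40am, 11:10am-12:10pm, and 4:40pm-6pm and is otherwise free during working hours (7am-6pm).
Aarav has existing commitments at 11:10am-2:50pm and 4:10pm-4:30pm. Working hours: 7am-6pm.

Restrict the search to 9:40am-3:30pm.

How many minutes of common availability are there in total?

Viktor free within 07:00–18:00: 07:30–08:30, 09:40–11:10, 12:10–16:40.
Aarav free within 07:00–18:00: 07:00–11:10, 14:50–16:10, 16:30–18:00.
Viktor ∩ Aarav: 07:30–08:30, 09:40–11:10, 14:50–16:10, 16:30–16:40.
Restricted to 09:40–15:30: 09:40–11:10, 14:50–15:30.
Total common minutes: 90 + 40 = 130.

130 minutes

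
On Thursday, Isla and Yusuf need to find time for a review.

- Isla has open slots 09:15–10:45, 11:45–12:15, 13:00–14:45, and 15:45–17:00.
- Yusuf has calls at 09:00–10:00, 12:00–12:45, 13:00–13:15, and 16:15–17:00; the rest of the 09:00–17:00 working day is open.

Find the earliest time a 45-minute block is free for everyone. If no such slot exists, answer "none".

10:00

Yusuf free within 09:00–17:00: 10:00–12:00, 12:45–13:00, 13:15–16:15.
Isla ∩ Yusuf: 10:00–10:45, 11:45–12:00, 13:15–14:45, 15:45–16:15.
Windows ≥ 45 min: 10:00–10:45, 13:15–14:45.
Earliest such window starts at 10:00.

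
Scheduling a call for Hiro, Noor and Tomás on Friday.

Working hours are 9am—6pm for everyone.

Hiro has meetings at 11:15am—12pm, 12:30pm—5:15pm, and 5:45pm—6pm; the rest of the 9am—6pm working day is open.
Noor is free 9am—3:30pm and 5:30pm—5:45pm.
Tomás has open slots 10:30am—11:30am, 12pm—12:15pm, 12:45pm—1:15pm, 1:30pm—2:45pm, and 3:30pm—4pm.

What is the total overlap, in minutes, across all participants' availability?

60 minutes

Hiro free within 09:00–18:00: 09:00–11:15, 12:00–12:30, 17:15–17:45.
Hiro ∩ Noor: 09:00–11:15, 12:00–12:30, 17:30–17:45.
Hiro ∩ Noor ∩ Tomás: 10:30–11:15, 12:00–12:15.
Total common minutes: 45 + 15 = 60.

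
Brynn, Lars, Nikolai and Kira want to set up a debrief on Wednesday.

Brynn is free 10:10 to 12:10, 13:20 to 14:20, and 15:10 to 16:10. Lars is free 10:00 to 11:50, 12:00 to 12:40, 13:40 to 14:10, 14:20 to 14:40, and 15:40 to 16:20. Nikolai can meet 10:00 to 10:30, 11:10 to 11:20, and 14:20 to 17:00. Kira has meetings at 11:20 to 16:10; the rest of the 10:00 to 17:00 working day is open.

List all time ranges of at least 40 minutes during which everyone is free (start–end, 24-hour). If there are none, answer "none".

Kira free within 10:00–17:00: 10:00–11:20, 16:10–17:00.
Brynn ∩ Lars: 10:10–11:50, 12:00–12:10, 13:40–14:10, 15:40–16:10.
Brynn ∩ Lars ∩ Nikolai: 10:10–10:30, 11:10–11:20, 15:40–16:10.
Brynn ∩ Lars ∩ Nikolai ∩ Kira: 10:10–10:30, 11:10–11:20.
Windows ≥ 40 min: (none).

none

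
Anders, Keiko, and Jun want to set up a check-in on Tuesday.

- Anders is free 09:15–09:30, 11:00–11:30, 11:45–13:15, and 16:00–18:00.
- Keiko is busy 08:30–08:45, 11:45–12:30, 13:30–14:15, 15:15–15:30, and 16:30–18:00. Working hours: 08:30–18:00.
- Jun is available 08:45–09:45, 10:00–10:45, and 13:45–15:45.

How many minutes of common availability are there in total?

Keiko free within 08:30–18:00: 08:45–11:45, 12:30–13:30, 14:15–15:15, 15:30–16:30.
Anders ∩ Keiko: 09:15–09:30, 11:00–11:30, 12:30–13:15, 16:00–16:30.
Anders ∩ Keiko ∩ Jun: 09:15–09:30.
Total common minutes: 15.

15 minutes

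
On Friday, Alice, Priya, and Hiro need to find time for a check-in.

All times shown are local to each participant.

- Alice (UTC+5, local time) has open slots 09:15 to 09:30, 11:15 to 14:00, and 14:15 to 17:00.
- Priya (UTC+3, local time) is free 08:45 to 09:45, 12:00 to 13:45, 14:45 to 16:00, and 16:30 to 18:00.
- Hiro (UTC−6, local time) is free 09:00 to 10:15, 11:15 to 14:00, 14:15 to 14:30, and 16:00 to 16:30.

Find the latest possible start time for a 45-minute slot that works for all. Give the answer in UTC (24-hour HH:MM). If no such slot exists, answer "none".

Alice → UTC: 04:15–04:30, 06:15–09:00, 09:15–12:00.
Priya → UTC: 05:45–06:45, 09:00–10:45, 11:45–13:00, 13:30–15:00.
Hiro → UTC: 15:00–16:15, 17:15–20:00, 20:15–20:30, 22:00–22:30.
Alice ∩ Priya: 06:15–06:45, 09:15–10:45, 11:45–12:00.
Alice ∩ Priya ∩ Hiro: (none).
Windows ≥ 45 min: (none).

none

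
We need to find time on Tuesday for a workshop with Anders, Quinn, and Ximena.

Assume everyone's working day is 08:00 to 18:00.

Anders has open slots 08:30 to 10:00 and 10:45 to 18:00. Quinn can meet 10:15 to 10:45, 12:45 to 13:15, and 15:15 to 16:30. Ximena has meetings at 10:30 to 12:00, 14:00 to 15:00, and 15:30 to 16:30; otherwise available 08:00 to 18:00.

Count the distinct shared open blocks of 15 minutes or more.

2

Ximena free within 08:00–18:00: 08:00–10:30, 12:00–14:00, 15:00–15:30, 16:30–18:00.
Anders ∩ Quinn: 12:45–13:15, 15:15–16:30.
Anders ∩ Quinn ∩ Ximena: 12:45–13:15, 15:15–15:30.
Windows ≥ 15 min: 12:45–13:15, 15:15–15:30.
That's 2 windows.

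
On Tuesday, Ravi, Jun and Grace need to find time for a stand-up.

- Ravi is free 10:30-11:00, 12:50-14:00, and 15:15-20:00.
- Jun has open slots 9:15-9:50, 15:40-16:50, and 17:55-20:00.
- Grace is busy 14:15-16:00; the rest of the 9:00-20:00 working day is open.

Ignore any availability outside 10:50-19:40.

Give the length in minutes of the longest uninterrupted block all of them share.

105 minutes

Grace free within 09:00–20:00: 09:00–14:15, 16:00–20:00.
Ravi ∩ Jun: 15:40–16:50, 17:55–20:00.
Ravi ∩ Jun ∩ Grace: 16:00–16:50, 17:55–20:00.
Restricted to 10:50–19:40: 16:00–16:50, 17:55–19:40.
Common window lengths: 50, 105 min; longest is 105.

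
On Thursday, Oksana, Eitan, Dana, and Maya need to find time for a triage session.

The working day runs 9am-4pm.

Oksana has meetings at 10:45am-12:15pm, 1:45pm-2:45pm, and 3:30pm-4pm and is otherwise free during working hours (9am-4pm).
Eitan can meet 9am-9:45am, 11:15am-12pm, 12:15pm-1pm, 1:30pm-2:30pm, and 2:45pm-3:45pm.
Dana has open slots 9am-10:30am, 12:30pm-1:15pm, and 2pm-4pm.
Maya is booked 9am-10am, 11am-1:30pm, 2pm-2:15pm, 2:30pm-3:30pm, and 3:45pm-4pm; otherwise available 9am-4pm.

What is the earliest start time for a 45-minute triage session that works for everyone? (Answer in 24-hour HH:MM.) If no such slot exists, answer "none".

none

Oksana free within 09:00–16:00: 09:00–10:45, 12:15–13:45, 14:45–15:30.
Maya free within 09:00–16:00: 10:00–11:00, 13:30–14:00, 14:15–14:30, 15:30–15:45.
Oksana ∩ Eitan: 09:00–09:45, 12:15–13:00, 13:30–13:45, 14:45–15:30.
Oksana ∩ Eitan ∩ Dana: 09:00–09:45, 12:30–13:00, 14:45–15:30.
Oksana ∩ Eitan ∩ Dana ∩ Maya: (none).
Windows ≥ 45 min: (none).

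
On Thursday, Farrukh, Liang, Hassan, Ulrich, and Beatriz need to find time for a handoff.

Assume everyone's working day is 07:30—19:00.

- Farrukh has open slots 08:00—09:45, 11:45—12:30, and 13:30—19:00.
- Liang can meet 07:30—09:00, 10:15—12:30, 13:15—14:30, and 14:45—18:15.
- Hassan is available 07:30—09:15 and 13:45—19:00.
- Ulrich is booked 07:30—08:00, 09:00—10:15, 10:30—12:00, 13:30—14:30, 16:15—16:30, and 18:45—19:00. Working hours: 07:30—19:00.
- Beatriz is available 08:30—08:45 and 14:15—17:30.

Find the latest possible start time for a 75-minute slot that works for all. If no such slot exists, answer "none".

Ulrich free within 07:30–19:00: 08:00–09:00, 10:15–10:30, 12:00–13:30, 14:30–16:15, 16:30–18:45.
Farrukh ∩ Liang: 08:00–09:00, 11:45–12:30, 13:30–14:30, 14:45–18:15.
Farrukh ∩ Liang ∩ Hassan: 08:00–09:00, 13:45–14:30, 14:45–18:15.
Farrukh ∩ Liang ∩ Hassan ∩ Ulrich: 08:00–09:00, 14:45–16:15, 16:30–18:15.
Farrukh ∩ Liang ∩ Hassan ∩ Ulrich ∩ Beatriz: 08:30–08:45, 14:45–16:15, 16:30–17:30.
Windows ≥ 75 min: 14:45–16:15.
Latest start in the last window 14:45–16:15 is 16:15 − 75 min = 15:00.

15:00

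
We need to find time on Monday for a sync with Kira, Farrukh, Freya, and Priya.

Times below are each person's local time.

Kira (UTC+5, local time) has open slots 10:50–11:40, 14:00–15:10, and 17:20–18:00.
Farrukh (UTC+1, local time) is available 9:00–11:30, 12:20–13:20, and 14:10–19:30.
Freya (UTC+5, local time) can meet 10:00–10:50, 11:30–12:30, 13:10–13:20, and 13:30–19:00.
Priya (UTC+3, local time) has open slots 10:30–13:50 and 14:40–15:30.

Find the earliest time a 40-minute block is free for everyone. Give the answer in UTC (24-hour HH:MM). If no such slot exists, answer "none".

09:00

Kira → UTC: 05:50–06:40, 09:00–10:10, 12:20–13:00.
Farrukh → UTC: 08:00–10:30, 11:20–12:20, 13:10–18:30.
Freya → UTC: 05:00–05:50, 06:30–07:30, 08:10–08:20, 08:30–14:00.
Priya → UTC: 07:30–10:50, 11:40–12:30.
Kira ∩ Farrukh: 09:00–10:10.
Kira ∩ Farrukh ∩ Freya: 09:00–10:10.
Kira ∩ Farrukh ∩ Freya ∩ Priya: 09:00–10:10.
Windows ≥ 40 min: 09:00–10:10.
Earliest such window starts at 09:00.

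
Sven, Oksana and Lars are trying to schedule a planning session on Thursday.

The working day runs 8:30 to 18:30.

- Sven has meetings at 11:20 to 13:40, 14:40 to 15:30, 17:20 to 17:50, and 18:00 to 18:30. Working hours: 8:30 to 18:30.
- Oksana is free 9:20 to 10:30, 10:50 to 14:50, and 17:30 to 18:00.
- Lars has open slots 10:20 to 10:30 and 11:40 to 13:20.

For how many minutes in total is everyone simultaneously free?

10 minutes

Sven free within 08:30–18:30: 08:30–11:20, 13:40–14:40, 15:30–17:20, 17:50–18:00.
Sven ∩ Oksana: 09:20–10:30, 10:50–11:20, 13:40–14:40, 17:50–18:00.
Sven ∩ Oksana ∩ Lars: 10:20–10:30.
Total common minutes: 10.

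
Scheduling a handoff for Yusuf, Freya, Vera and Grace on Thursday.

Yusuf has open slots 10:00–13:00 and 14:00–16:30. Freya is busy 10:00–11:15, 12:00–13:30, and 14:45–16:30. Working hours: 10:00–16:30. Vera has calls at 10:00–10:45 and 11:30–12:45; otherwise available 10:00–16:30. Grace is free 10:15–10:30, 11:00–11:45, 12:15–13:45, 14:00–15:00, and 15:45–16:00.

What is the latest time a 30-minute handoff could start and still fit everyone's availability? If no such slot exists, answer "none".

14:15

Freya free within 10:00–16:30: 11:15–12:00, 13:30–14:45.
Vera free within 10:00–16:30: 10:45–11:30, 12:45–16:30.
Yusuf ∩ Freya: 11:15–12:00, 14:00–14:45.
Yusuf ∩ Freya ∩ Vera: 11:15–11:30, 14:00–14:45.
Yusuf ∩ Freya ∩ Vera ∩ Grace: 11:15–11:30, 14:00–14:45.
Windows ≥ 30 min: 14:00–14:45.
Latest start in the last window 14:00–14:45 is 14:45 − 30 min = 14:15.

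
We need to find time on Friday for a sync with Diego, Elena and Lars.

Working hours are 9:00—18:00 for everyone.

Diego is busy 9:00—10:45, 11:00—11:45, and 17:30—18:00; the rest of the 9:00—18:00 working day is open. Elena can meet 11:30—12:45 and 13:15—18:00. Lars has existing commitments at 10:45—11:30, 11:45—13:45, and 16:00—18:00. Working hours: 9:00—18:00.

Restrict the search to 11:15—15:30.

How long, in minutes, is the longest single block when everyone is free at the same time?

105 minutes

Diego free within 09:00–18:00: 10:45–11:00, 11:45–17:30.
Lars free within 09:00–18:00: 09:00–10:45, 11:30–11:45, 13:45–16:00.
Diego ∩ Elena: 11:45–12:45, 13:15–17:30.
Diego ∩ Elena ∩ Lars: 13:45–16:00.
Restricted to 11:15–15:30: 13:45–15:30.
Single common window of 105 minutes.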